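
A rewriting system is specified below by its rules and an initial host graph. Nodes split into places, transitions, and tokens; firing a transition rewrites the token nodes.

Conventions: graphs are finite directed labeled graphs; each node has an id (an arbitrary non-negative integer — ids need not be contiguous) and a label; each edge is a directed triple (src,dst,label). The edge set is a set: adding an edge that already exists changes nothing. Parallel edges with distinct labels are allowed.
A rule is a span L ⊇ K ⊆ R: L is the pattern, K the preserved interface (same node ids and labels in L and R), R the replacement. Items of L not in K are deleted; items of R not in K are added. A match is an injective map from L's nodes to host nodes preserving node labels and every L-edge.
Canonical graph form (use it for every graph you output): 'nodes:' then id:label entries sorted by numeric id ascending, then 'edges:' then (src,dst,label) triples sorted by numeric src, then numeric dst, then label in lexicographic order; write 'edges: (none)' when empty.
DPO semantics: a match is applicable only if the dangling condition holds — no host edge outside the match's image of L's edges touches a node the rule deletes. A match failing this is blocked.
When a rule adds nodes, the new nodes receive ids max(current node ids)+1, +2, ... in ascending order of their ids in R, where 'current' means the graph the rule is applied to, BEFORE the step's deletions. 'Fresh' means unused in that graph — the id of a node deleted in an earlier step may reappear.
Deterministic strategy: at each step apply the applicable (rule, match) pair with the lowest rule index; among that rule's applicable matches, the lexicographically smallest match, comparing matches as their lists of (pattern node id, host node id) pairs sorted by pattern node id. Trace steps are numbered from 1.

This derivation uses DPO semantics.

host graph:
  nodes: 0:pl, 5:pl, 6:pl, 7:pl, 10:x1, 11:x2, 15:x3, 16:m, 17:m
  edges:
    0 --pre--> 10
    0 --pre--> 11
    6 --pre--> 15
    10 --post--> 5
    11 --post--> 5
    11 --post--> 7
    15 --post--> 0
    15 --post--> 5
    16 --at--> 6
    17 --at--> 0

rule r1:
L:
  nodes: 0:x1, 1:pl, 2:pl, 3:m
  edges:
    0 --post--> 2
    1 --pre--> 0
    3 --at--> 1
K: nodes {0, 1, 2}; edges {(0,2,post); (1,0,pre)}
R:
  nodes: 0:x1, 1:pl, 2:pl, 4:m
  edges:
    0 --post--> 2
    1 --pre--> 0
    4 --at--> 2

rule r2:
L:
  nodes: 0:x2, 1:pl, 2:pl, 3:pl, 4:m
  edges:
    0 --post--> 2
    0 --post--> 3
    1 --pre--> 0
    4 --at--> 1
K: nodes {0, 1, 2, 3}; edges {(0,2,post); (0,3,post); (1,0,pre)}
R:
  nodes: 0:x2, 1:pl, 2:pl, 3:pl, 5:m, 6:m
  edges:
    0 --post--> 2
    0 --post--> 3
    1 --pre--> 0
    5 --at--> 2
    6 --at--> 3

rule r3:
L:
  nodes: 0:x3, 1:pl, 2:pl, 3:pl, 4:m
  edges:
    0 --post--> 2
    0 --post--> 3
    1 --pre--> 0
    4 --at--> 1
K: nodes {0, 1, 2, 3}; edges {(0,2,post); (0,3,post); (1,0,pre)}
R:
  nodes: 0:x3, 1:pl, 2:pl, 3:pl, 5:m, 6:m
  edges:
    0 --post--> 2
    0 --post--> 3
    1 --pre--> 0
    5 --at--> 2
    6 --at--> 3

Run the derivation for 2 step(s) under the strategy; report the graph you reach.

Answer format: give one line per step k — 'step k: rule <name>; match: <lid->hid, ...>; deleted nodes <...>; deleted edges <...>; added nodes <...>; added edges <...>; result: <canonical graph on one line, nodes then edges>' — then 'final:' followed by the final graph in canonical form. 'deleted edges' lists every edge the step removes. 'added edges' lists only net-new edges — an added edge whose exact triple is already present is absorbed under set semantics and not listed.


step 1: rule r1; match: 0->10, 1->0, 2->5, 3->17; deleted nodes 17; deleted edges (17,0,at); added nodes 18; added edges (18,5,at); result: nodes: 0:pl, 5:pl, 6:pl, 7:pl, 10:x1, 11:x2, 15:x3, 16:m, 18:m edges: (0,10,pre); (0,11,pre); (6,15,pre); (10,5,post); (11,5,post); (11,7,post); (15,0,post); (15,5,post); (16,6,at); (18,5,at)
step 2: rule r3; match: 0->15, 1->6, 2->0, 3->5, 4->16; deleted nodes 16; deleted edges (16,6,at); added nodes 19, 20; added edges (19,0,at); (20,5,at); result: nodes: 0:pl, 5:pl, 6:pl, 7:pl, 10:x1, 11:x2, 15:x3, 18:m, 19:m, 20:m edges: (0,10,pre); (0,11,pre); (6,15,pre); (10,5,post); (11,5,post); (11,7,post); (15,0,post); (15,5,post); (18,5,at); (19,0,at); (20,5,at)
final:
nodes: 0:pl, 5:pl, 6:pl, 7:pl, 10:x1, 11:x2, 15:x3, 18:m, 19:m, 20:m
edges: (0,10,pre); (0,11,pre); (6,15,pre); (10,5,post); (11,5,post); (11,7,post); (15,0,post); (15,5,post); (18,5,at); (19,0,at); (20,5,at)


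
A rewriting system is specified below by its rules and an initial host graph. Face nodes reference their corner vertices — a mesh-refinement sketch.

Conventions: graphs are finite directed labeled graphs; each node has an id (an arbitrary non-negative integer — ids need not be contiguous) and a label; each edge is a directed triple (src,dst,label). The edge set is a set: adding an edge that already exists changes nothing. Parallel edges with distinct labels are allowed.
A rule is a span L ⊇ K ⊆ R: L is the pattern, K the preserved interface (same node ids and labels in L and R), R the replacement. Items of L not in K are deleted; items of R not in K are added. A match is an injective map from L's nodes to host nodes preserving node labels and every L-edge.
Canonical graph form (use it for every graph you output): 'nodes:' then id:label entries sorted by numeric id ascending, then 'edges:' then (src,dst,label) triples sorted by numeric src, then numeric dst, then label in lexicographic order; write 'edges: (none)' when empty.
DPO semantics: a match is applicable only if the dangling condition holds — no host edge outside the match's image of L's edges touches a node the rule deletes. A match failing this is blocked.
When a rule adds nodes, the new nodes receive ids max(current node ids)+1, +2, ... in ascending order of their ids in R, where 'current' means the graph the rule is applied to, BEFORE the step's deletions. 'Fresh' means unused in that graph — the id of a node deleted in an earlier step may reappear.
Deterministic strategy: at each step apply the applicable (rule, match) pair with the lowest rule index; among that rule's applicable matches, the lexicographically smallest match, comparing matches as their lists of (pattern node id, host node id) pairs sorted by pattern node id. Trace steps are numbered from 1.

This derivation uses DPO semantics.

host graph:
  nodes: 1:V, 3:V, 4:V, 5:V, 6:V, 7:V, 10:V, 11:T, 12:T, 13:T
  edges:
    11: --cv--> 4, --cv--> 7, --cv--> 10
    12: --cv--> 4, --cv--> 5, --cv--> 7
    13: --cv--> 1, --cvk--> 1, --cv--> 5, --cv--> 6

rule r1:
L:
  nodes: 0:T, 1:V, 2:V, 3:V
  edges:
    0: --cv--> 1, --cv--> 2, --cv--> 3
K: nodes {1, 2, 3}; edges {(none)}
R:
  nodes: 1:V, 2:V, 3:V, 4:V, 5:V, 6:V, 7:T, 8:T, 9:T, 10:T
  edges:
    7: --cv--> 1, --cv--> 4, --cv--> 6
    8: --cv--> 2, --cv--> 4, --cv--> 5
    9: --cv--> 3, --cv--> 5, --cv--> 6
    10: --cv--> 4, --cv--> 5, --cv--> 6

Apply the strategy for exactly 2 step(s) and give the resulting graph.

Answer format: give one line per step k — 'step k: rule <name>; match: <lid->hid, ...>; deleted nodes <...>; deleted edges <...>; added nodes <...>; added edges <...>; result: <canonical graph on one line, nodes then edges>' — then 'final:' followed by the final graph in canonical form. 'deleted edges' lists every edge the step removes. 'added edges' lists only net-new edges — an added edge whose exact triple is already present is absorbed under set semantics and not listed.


step 1: rule r1; match: 0->11, 1->4, 2->7, 3->10; deleted nodes 11; deleted edges (11,4,cv); (11,7,cv); (11,10,cv); added nodes 14, 15, 16, 17, 18, 19, 20; added edges (17,4,cv); (17,14,cv); (17,16,cv); (18,7,cv); (18,14,cv); (18,15,cv); (19,10,cv); (19,15,cv); (19,16,cv); (20,14,cv); (20,15,cv); (20,16,cv); result: nodes: 1:V, 3:V, 4:V, 5:V, 6:V, 7:V, 10:V, 12:T, 13:T, 14:V, 15:V, 16:V, 17:T, 18:T, 19:T, 20:T edges: (12,4,cv); (12,5,cv); (12,7,cv); (13,1,cv); (13,1,cvk); (13,5,cv); (13,6,cv); (17,4,cv); (17,14,cv); (17,16,cv); (18,7,cv); (18,14,cv); (18,15,cv); (19,10,cv); (19,15,cv); (19,16,cv); (20,14,cv); (20,15,cv); (20,16,cv)
step 2: rule r1; match: 0->12, 1->4, 2->5, 3->7; deleted nodes 12; deleted edges (12,4,cv); (12,5,cv); (12,7,cv); added nodes 21, 22, 23, 24, 25, 26, 27; added edges (24,4,cv); (24,21,cv); (24,23,cv); (25,5,cv); (25,21,cv); (25,22,cv); (26,7,cv); (26,22,cv); (26,23,cv); (27,21,cv); (27,22,cv); (27,23,cv); result: nodes: 1:V, 3:V, 4:V, 5:V, 6:V, 7:V, 10:V, 13:T, 14:V, 15:V, 16:V, 17:T, 18:T, 19:T, 20:T, 21:V, 22:V, 23:V, 24:T, 25:T, 26:T, 27:T edges: (13,1,cv); (13,1,cvk); (13,5,cv); (13,6,cv); (17,4,cv); (17,14,cv); (17,16,cv); (18,7,cv); (18,14,cv); (18,15,cv); (19,10,cv); (19,15,cv); (19,16,cv); (20,14,cv); (20,15,cv); (20,16,cv); (24,4,cv); (24,21,cv); (24,23,cv); (25,5,cv); (25,21,cv); (25,22,cv); (26,7,cv); (26,22,cv); (26,23,cv); (27,21,cv); (27,22,cv); (27,23,cv)
final:
nodes: 1:V, 3:V, 4:V, 5:V, 6:V, 7:V, 10:V, 13:T, 14:V, 15:V, 16:V, 17:T, 18:T, 19:T, 20:T, 21:V, 22:V, 23:V, 24:T, 25:T, 26:T, 27:T
edges: (13,1,cv); (13,1,cvk); (13,5,cv); (13,6,cv); (17,4,cv); (17,14,cv); (17,16,cv); (18,7,cv); (18,14,cv); (18,15,cv); (19,10,cv); (19,15,cv); (19,16,cv); (20,14,cv); (20,15,cv); (20,16,cv); (24,4,cv); (24,21,cv); (24,23,cv); (25,5,cv); (25,21,cv); (25,22,cv); (26,7,cv); (26,22,cv); (26,23,cv); (27,21,cv); (27,22,cv); (27,23,cv)


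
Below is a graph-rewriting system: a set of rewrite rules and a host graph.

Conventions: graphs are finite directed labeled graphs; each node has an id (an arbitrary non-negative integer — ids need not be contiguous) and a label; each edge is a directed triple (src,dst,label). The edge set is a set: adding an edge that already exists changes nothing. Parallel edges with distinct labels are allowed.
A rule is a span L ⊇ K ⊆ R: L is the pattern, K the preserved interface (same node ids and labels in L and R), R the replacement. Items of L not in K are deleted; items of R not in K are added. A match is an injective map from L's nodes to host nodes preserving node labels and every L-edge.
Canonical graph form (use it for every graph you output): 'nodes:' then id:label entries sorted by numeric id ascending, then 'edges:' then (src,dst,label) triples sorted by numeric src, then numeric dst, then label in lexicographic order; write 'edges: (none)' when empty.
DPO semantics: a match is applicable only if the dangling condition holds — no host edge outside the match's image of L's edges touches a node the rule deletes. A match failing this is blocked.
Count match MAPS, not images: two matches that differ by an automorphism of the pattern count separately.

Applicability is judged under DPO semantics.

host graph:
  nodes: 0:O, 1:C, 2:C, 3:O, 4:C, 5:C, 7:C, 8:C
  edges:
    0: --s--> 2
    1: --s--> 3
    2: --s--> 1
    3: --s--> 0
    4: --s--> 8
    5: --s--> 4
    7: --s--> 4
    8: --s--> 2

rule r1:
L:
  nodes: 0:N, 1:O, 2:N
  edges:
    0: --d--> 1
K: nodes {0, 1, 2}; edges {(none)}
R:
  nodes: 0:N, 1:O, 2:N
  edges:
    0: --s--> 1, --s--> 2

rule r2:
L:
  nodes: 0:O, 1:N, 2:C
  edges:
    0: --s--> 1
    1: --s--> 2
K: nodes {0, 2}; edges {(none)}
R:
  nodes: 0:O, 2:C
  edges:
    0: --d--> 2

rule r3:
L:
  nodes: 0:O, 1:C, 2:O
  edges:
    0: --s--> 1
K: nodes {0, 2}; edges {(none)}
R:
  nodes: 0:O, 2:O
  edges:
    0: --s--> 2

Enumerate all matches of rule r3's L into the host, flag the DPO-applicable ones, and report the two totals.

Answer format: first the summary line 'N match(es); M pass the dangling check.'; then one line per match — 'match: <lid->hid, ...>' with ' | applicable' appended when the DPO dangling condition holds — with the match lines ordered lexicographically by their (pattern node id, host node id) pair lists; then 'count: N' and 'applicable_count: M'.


1 match(es); 0 pass the dangling check.
match: 0->0, 1->2, 2->3
count: 1
applicable_count: 0


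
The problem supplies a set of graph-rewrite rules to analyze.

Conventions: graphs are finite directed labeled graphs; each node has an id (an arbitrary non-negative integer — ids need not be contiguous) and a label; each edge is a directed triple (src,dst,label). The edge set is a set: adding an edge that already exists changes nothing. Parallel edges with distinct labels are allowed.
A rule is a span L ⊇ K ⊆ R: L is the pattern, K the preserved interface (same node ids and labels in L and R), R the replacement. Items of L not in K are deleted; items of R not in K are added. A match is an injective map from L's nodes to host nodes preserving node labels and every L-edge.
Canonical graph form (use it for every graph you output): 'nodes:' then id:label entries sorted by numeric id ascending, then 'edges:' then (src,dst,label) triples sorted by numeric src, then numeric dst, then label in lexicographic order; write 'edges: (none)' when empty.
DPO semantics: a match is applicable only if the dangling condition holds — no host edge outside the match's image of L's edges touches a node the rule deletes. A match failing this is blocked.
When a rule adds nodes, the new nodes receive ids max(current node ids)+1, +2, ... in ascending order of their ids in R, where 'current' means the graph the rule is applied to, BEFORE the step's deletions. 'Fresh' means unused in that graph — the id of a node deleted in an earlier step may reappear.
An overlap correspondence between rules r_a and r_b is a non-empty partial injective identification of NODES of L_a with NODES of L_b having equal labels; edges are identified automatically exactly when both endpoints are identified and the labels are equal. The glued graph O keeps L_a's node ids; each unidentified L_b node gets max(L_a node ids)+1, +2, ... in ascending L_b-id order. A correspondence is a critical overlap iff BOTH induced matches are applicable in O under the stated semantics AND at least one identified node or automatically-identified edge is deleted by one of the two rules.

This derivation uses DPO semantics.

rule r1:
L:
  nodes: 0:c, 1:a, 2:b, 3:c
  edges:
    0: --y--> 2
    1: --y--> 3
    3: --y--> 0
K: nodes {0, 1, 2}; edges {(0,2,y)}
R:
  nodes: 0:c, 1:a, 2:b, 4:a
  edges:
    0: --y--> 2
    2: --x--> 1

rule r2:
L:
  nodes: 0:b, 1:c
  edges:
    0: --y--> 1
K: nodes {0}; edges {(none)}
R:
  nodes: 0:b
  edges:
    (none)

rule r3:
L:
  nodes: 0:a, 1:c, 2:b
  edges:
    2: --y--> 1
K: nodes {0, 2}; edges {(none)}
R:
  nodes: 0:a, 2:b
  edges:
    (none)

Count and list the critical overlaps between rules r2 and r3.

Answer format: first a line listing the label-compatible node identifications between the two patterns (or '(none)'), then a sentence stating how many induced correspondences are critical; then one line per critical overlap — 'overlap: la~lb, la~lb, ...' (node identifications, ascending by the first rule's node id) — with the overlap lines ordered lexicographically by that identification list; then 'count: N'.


label-compatible node identifications between L(r2) and L(r3): 0~2, 1~1
1 of the induced correspondences is a critical overlap of r2 and r3.
overlap: 0~2, 1~1
count: 1


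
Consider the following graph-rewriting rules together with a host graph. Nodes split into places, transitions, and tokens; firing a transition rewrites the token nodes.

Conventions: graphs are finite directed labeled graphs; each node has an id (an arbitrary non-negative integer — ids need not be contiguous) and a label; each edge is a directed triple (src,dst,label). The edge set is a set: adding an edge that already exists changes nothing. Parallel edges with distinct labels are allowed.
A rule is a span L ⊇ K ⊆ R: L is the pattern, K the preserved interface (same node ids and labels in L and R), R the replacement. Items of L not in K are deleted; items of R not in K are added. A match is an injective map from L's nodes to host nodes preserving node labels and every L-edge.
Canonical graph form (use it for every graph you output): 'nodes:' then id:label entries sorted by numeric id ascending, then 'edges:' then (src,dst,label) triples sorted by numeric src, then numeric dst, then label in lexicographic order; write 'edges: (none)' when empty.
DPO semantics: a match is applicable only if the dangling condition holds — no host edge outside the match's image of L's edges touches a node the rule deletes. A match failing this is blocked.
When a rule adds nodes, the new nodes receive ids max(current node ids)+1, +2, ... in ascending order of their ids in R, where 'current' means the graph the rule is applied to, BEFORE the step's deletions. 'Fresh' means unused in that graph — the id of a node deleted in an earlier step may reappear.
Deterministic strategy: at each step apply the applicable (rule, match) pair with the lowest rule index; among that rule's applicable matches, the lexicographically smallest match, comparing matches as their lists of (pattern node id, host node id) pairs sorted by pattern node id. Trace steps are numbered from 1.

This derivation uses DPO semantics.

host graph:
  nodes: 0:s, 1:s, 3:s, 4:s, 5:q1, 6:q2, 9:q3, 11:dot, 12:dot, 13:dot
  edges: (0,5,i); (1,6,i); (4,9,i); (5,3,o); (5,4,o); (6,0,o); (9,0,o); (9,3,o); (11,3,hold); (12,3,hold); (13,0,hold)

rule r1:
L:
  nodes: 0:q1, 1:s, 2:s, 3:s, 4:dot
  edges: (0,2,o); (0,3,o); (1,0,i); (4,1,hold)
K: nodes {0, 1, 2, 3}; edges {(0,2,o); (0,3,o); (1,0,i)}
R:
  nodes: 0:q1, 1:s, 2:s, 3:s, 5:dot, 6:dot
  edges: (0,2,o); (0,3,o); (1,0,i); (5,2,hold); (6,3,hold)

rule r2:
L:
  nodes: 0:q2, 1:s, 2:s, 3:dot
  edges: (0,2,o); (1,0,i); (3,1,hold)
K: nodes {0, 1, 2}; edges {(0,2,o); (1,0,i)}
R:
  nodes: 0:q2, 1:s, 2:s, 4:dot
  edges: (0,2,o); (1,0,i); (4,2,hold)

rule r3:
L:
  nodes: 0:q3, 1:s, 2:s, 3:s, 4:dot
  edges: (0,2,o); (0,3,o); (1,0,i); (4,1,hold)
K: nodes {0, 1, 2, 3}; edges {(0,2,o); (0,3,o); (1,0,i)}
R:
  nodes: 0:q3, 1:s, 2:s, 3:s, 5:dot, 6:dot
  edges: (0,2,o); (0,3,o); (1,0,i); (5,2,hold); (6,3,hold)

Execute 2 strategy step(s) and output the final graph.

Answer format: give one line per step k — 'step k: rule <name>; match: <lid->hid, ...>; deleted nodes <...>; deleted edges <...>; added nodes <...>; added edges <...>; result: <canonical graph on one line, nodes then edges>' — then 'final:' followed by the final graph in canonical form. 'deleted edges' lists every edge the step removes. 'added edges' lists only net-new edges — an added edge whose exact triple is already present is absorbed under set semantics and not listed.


step 1: rule r1; match: 0->5, 1->0, 2->3, 3->4, 4->13; deleted nodes 13; deleted edges (13,0,hold); added nodes 14, 15; added edges (14,3,hold); (15,4,hold); result: nodes: 0:s, 1:s, 3:s, 4:s, 5:q1, 6:q2, 9:q3, 11:dot, 12:dot, 14:dot, 15:dot edges: (0,5,i); (1,6,i); (4,9,i); (5,3,o); (5,4,o); (6,0,o); (9,0,o); (9,3,o); (11,3,hold); (12,3,hold); (14,3,hold); (15,4,hold)
step 2: rule r3; match: 0->9, 1->4, 2->0, 3->3, 4->15; deleted nodes 15; deleted edges (15,4,hold); added nodes 16, 17; added edges (16,0,hold); (17,3,hold); result: nodes: 0:s, 1:s, 3:s, 4:s, 5:q1, 6:q2, 9:q3, 11:dot, 12:dot, 14:dot, 16:dot, 17:dot edges: (0,5,i); (1,6,i); (4,9,i); (5,3,o); (5,4,o); (6,0,o); (9,0,o); (9,3,o); (11,3,hold); (12,3,hold); (14,3,hold); (16,0,hold); (17,3,hold)
final:
nodes: 0:s, 1:s, 3:s, 4:s, 5:q1, 6:q2, 9:q3, 11:dot, 12:dot, 14:dot, 16:dot, 17:dot
edges: (0,5,i); (1,6,i); (4,9,i); (5,3,o); (5,4,o); (6,0,o); (9,0,o); (9,3,o); (11,3,hold); (12,3,hold); (14,3,hold); (16,0,hold); (17,3,hold)


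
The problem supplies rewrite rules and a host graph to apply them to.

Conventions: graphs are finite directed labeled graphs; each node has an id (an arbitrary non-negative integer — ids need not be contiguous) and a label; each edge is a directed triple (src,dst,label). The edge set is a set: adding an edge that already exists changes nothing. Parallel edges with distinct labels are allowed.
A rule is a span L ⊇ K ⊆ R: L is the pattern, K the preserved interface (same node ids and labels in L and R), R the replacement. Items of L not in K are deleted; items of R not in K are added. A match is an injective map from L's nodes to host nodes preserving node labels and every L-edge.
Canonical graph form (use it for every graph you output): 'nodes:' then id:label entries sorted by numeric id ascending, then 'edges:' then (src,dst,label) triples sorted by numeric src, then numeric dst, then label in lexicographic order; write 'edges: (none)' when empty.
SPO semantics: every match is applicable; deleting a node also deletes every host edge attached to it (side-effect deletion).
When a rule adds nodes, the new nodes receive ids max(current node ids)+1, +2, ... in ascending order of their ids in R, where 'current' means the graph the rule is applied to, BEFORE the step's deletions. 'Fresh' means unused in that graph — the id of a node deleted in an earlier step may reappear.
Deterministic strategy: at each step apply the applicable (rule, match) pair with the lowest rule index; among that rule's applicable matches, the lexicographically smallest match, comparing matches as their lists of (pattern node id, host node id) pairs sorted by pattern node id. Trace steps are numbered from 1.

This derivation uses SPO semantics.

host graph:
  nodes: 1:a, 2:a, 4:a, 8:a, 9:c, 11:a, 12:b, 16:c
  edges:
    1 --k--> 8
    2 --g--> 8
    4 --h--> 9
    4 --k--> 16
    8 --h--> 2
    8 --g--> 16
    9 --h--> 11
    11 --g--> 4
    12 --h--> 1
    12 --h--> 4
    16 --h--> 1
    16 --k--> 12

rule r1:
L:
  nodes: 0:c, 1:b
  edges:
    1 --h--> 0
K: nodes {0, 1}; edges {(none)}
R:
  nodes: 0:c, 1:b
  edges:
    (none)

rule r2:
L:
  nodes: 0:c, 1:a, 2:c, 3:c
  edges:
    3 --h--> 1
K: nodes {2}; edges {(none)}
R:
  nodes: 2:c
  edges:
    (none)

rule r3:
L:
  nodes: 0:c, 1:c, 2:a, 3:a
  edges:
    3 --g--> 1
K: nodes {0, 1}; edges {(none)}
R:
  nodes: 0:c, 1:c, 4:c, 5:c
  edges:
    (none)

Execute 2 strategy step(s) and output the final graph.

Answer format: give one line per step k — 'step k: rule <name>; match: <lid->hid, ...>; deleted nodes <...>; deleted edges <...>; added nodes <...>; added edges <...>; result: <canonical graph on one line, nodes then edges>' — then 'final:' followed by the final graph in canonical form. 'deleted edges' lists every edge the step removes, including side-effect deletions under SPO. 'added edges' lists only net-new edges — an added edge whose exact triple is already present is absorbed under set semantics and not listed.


step 1: rule r3; match: 0->9, 1->16, 2->1, 3->8; deleted nodes 1, 8; deleted edges (1,8,k); (2,8,g); (8,2,h); (8,16,g); (12,1,h); (16,1,h); added nodes 17, 18; added edges (none); result: nodes: 2:a, 4:a, 9:c, 11:a, 12:b, 16:c, 17:c, 18:c edges: (4,9,h); (4,16,k); (9,11,h); (11,4,g); (12,4,h); (16,12,k)
step 2: rule r2; match: 0->16, 1->11, 2->17, 3->9; deleted nodes 9, 11, 16; deleted edges (4,9,h); (4,16,k); (9,11,h); (11,4,g); (16,12,k); added nodes (none); added edges (none); result: nodes: 2:a, 4:a, 12:b, 17:c, 18:c edges: (12,4,h)
final:
nodes: 2:a, 4:a, 12:b, 17:c, 18:c
edges: (12,4,h)


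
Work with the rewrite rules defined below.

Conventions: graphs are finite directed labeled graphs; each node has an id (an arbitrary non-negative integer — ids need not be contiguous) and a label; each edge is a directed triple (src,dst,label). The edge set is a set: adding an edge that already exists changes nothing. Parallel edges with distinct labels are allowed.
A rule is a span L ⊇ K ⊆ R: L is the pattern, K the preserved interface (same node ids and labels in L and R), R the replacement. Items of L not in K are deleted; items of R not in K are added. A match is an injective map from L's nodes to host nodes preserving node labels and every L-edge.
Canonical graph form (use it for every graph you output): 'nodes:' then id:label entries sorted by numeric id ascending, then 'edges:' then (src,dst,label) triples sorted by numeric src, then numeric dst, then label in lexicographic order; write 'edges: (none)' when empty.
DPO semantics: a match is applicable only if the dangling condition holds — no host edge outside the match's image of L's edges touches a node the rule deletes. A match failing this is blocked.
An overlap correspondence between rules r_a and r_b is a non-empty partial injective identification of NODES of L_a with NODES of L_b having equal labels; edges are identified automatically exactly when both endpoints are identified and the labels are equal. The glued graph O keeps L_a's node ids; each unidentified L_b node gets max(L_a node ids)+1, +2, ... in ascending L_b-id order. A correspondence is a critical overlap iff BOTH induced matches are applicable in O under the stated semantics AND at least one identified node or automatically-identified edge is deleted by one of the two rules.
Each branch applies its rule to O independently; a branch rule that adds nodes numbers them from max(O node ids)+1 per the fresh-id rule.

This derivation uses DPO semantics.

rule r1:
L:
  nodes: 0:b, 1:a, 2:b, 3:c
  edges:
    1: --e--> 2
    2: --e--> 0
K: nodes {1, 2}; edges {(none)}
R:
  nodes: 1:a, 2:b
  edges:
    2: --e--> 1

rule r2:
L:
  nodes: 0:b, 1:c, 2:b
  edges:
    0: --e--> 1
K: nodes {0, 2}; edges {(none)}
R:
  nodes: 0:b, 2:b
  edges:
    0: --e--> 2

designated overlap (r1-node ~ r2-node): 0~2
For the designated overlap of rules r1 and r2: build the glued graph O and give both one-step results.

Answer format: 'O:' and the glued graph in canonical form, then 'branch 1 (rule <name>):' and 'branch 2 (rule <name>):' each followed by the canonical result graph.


O:
nodes: 0:b, 1:a, 2:b, 3:c, 4:b, 5:c
edges: (1,2,e); (2,0,e); (4,5,e)
branch 1 (rule r1):
nodes: 1:a, 2:b, 4:b, 5:c
edges: (2,1,e); (4,5,e)
branch 2 (rule r2):
nodes: 0:b, 1:a, 2:b, 3:c, 4:b
edges: (1,2,e); (2,0,e); (4,0,e)


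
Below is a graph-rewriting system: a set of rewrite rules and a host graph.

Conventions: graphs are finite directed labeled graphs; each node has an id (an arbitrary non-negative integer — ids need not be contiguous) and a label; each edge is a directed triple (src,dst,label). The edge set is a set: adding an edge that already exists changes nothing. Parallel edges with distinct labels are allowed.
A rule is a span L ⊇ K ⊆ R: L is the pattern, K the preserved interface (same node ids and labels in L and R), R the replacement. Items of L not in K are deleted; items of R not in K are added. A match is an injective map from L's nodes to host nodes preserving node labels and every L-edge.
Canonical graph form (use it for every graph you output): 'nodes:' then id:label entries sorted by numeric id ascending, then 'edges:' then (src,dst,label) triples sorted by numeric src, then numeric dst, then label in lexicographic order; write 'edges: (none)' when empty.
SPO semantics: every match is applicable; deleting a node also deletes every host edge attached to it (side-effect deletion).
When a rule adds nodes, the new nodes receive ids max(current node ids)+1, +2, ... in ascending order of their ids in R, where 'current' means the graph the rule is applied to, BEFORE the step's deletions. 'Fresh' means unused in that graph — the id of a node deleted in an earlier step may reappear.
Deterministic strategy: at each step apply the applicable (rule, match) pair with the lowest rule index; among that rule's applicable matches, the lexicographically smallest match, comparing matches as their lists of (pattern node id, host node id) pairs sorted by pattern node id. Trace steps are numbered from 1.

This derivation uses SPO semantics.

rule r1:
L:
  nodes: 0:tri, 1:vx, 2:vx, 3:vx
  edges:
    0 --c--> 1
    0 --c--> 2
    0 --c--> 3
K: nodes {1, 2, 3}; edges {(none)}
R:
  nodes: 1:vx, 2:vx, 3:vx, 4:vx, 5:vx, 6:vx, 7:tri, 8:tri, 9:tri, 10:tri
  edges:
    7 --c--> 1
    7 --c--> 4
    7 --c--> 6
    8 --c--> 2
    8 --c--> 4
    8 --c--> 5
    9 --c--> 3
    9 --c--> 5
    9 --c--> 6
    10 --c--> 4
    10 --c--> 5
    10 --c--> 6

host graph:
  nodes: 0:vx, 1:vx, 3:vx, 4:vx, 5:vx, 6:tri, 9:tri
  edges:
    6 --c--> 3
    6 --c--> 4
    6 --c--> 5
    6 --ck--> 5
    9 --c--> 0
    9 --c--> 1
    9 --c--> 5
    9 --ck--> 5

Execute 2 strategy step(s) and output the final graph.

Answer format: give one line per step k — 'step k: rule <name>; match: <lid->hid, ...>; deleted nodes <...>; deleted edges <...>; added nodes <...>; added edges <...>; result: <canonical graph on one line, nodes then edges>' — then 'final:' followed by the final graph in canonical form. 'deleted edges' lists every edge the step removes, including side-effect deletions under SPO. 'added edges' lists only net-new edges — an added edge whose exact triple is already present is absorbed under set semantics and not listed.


step 1: rule r1; match: 0->6, 1->3, 2->4, 3->5; deleted nodes 6; deleted edges (6,3,c); (6,4,c); (6,5,c); (6,5,ck); added nodes 10, 11, 12, 13, 14, 15, 16; added edges (13,3,c); (13,10,c); (13,12,c); (14,4,c); (14,10,c); (14,11,c); (15,5,c); (15,11,c); (15,12,c); (16,10,c); (16,11,c); (16,12,c); result: nodes: 0:vx, 1:vx, 3:vx, 4:vx, 5:vx, 9:tri, 10:vx, 11:vx, 12:vx, 13:tri, 14:tri, 15:tri, 16:tri edges: (9,0,c); (9,1,c); (9,5,c); (9,5,ck); (13,3,c); (13,10,c); (13,12,c); (14,4,c); (14,10,c); (14,11,c); (15,5,c); (15,11,c); (15,12,c); (16,10,c); (16,11,c); (16,12,c)
step 2: rule r1; match: 0->9, 1->0, 2->1, 3->5; deleted nodes 9; deleted edges (9,0,c); (9,1,c); (9,5,c); (9,5,ck); added nodes 17, 18, 19, 20, 21, 22, 23; added edges (20,0,c); (20,17,c); (20,19,c); (21,1,c); (21,17,c); (21,18,c); (22,5,c); (22,18,c); (22,19,c); (23,17,c); (23,18,c); (23,19,c); result: nodes: 0:vx, 1:vx, 3:vx, 4:vx, 5:vx, 10:vx, 11:vx, 12:vx, 13:tri, 14:tri, 15:tri, 16:tri, 17:vx, 18:vx, 19:vx, 20:tri, 21:tri, 22:tri, 23:tri edges: (13,3,c); (13,10,c); (13,12,c); (14,4,c); (14,10,c); (14,11,c); (15,5,c); (15,11,c); (15,12,c); (16,10,c); (16,11,c); (16,12,c); (20,0,c); (20,17,c); (20,19,c); (21,1,c); (21,17,c); (21,18,c); (22,5,c); (22,18,c); (22,19,c); (23,17,c); (23,18,c); (23,19,c)
final:
nodes: 0:vx, 1:vx, 3:vx, 4:vx, 5:vx, 10:vx, 11:vx, 12:vx, 13:tri, 14:tri, 15:tri, 16:tri, 17:vx, 18:vx, 19:vx, 20:tri, 21:tri, 22:tri, 23:tri
edges: (13,3,c); (13,10,c); (13,12,c); (14,4,c); (14,10,c); (14,11,c); (15,5,c); (15,11,c); (15,12,c); (16,10,c); (16,11,c); (16,12,c); (20,0,c); (20,17,c); (20,19,c); (21,1,c); (21,17,c); (21,18,c); (22,5,c); (22,18,c); (22,19,c); (23,17,c); (23,18,c); (23,19,c)


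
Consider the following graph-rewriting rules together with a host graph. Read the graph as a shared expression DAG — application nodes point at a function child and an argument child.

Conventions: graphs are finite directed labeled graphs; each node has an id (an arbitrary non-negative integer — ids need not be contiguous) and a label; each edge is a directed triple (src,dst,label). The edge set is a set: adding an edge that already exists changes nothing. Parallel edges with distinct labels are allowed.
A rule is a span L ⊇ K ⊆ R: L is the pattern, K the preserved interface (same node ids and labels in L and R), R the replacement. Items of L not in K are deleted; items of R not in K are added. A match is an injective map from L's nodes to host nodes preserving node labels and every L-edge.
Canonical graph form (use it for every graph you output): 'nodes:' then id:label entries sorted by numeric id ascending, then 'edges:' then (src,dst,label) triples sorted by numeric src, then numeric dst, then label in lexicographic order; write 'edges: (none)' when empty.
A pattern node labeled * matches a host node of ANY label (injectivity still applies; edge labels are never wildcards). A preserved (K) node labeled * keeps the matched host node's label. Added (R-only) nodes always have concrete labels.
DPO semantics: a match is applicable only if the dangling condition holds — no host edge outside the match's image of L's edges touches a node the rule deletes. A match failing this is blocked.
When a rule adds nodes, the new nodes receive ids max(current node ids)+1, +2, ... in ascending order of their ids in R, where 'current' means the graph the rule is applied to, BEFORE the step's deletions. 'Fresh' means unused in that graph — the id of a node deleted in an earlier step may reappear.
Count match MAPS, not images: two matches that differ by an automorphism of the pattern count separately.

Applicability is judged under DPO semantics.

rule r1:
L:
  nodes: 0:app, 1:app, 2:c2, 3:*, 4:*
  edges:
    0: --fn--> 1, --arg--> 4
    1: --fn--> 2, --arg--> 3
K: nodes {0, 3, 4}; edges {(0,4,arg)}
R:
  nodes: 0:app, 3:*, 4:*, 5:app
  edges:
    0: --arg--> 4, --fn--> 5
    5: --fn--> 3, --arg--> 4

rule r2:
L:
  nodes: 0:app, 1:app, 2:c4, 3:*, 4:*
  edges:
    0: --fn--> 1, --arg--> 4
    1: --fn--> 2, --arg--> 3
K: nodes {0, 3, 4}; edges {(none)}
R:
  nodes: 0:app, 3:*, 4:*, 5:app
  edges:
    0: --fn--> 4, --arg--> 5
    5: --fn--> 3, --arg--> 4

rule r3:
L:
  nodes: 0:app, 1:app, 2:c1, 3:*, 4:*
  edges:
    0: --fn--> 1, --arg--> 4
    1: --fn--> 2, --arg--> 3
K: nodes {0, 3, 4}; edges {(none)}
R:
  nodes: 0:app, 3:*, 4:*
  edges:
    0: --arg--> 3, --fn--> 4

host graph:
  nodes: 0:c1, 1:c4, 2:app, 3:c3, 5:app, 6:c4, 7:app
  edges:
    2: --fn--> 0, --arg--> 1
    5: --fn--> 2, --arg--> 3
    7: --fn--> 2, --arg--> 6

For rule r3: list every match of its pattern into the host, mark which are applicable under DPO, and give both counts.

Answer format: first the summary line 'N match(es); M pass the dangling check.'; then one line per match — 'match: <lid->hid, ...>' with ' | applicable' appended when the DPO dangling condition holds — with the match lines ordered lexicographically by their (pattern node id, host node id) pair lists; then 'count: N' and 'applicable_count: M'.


2 match(es); 0 pass the dangling check.
match: 0->5, 1->2, 2->0, 3->1, 4->3
match: 0->7, 1->2, 2->0, 3->1, 4->6
count: 2
applicable_count: 0


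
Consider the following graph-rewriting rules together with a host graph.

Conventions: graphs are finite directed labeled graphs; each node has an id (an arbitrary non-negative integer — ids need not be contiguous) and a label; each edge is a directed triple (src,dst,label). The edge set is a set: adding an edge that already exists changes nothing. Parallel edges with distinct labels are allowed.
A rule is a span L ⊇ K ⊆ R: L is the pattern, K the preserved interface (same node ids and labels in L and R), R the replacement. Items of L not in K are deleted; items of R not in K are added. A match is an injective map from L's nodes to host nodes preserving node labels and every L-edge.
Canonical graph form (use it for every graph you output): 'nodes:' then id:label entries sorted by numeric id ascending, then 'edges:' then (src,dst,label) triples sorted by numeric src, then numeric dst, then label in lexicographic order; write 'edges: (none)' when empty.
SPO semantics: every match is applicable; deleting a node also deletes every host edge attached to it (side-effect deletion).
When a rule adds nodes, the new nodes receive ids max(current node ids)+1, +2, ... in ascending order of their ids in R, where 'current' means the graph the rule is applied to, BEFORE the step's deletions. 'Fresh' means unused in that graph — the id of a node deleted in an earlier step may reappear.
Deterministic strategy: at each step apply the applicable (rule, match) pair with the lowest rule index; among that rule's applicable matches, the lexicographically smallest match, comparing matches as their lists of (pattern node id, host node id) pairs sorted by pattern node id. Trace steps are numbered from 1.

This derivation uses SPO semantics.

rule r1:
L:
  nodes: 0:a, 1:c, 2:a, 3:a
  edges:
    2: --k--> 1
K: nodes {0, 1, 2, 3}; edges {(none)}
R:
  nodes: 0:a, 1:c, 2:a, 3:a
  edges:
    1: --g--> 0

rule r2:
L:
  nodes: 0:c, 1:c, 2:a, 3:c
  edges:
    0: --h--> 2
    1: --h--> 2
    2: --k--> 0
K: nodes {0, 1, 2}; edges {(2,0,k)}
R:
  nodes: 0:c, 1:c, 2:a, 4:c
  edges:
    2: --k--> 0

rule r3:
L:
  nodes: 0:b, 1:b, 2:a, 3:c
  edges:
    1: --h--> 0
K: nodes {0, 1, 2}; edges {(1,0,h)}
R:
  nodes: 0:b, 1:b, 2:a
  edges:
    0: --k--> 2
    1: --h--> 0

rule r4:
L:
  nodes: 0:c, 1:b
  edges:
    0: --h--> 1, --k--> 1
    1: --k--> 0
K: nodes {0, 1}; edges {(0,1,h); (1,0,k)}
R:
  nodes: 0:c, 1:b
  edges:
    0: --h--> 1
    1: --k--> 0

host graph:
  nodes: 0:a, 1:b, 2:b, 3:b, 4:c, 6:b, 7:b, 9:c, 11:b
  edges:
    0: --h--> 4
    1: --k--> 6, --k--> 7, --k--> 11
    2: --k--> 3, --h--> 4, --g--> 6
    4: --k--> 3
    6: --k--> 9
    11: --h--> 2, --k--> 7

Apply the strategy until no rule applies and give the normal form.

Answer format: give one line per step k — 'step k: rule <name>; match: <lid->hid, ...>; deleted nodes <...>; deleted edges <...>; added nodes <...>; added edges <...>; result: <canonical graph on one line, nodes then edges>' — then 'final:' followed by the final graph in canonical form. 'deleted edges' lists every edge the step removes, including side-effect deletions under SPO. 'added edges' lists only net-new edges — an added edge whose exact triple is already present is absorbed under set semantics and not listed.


step 1: rule r3; match: 0->2, 1->11, 2->0, 3->4; deleted nodes 4; deleted edges (0,4,h); (2,4,h); (4,3,k); added nodes (none); added edges (2,0,k); result: nodes: 0:a, 1:b, 2:b, 3:b, 6:b, 7:b, 9:c, 11:b edges: (1,6,k); (1,7,k); (1,11,k); (2,0,k); (2,3,k); (2,6,g); (6,9,k); (11,2,h); (11,7,k)
step 2: rule r3; match: 0->2, 1->11, 2->0, 3->9; deleted nodes 9; deleted edges (6,9,k); added nodes (none); added edges (none); result: nodes: 0:a, 1:b, 2:b, 3:b, 6:b, 7:b, 11:b edges: (1,6,k); (1,7,k); (1,11,k); (2,0,k); (2,3,k); (2,6,g); (11,2,h); (11,7,k)
final:
nodes: 0:a, 1:b, 2:b, 3:b, 6:b, 7:b, 11:b
edges: (1,6,k); (1,7,k); (1,11,k); (2,0,k); (2,3,k); (2,6,g); (11,2,h); (11,7,k)


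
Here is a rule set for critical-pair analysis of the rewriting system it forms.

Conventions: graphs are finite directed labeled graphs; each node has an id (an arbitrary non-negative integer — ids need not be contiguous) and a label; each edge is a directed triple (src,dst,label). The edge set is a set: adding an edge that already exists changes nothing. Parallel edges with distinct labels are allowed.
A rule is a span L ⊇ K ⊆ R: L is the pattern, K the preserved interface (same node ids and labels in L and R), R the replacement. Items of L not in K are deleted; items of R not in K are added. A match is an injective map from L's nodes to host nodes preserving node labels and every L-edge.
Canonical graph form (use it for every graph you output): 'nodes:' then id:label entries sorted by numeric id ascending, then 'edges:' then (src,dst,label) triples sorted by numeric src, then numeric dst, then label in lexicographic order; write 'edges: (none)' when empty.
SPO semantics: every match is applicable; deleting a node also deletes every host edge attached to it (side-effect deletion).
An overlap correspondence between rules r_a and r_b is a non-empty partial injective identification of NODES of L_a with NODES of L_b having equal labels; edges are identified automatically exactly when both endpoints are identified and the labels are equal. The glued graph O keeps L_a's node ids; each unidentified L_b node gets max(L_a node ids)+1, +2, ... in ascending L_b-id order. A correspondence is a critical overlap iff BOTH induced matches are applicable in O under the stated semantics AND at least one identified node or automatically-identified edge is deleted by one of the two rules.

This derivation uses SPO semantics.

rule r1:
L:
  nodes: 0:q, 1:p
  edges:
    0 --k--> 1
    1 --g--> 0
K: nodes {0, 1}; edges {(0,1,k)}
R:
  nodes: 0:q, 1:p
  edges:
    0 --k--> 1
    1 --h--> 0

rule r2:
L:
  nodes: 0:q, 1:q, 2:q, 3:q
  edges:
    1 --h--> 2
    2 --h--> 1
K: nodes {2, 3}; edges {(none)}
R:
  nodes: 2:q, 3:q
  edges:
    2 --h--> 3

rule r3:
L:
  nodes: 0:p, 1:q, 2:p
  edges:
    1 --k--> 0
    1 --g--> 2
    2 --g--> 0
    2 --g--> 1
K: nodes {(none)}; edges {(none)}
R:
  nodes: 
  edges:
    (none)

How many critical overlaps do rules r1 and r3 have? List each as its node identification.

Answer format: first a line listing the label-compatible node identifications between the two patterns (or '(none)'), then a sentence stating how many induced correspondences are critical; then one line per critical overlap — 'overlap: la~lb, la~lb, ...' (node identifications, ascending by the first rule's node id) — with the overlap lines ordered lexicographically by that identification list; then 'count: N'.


label-compatible node identifications between L(r1) and L(r3): 0~1, 1~0, 1~2
5 of the induced correspondences are critical overlaps of r1 and r3.
overlap: 0~1
overlap: 0~1, 1~0
overlap: 0~1, 1~2
overlap: 1~0
overlap: 1~2
count: 5
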